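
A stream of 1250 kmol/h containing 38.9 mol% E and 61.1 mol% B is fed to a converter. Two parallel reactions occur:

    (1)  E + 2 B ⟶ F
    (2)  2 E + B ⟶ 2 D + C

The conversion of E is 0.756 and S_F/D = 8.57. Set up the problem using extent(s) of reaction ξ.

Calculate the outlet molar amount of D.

Conversion of E: E consumed = 0.756 × 486.2 = 367.6 kmol/h = 1ξ₁ + 2ξ₂.
Selectivity: 1ξ₁ / (2ξ₂) = 8.57 → ξ₁ = 17.14 ξ₂.
Substitute: (1·17.14 + 2) ξ₂ = 367.6 → ξ₂ = 19.21 kmol/h, ξ₁ = 329.2 kmol/h.
Outlet amounts (n = n₀ + Σ ν·ξ):
  E: 486.2 − 1(329.2) − 2(19.21) = 118.6
  B: 763.8 − 2(329.2) − 1(19.21) = 86.16
  F: 0 + 1(329.2) = 329.2
  D: 0 + 2(19.21) = 38.41
  C: 0 + 1(19.21) = 19.21

38.4 kmol/h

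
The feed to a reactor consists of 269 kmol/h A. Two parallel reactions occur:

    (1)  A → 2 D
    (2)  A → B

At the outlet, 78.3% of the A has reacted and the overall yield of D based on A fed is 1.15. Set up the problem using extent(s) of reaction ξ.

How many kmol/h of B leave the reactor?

56 kmol/h

Yield of D: 2ξ₁ / 269 = 1.15 → ξ₁ = 154.7 kmol/h.
Conversion of A: 1ξ₁ + 1ξ₂ = 0.783 × 269 = 210.6 → ξ₂ = 55.95 kmol/h.
Outlet amounts (n = n₀ + Σ ν·ξ):
  A: 269 − 1(154.7) − 1(55.95) = 58.37
  D: 0 + 2(154.7) = 309.3
  B: 0 + 1(55.95) = 55.95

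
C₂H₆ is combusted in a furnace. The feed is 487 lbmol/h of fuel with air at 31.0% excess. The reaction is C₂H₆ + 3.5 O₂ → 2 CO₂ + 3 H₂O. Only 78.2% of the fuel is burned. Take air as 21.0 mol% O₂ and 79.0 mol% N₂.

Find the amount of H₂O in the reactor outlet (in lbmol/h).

Stoichiometric O₂ = 3.5 × 487 = 1704 lbmol/h; O₂ fed = 1704 × 1.310 = 2233 lbmol/h.
N₂ fed = 2233 × 79/21 = 8400 lbmol/h.
Fuel reacted = 0.782 × 487 → ξ = 380.8 lbmol/h.
Outlet (n = n₀ + ν ξ):
  C₂H₆: 487 − 1(380.8) = 106.2
  O₂: 2233 − 3.5(380.8) = 900
  N₂: 8400 (inert)
  CO₂: 0 + 2(380.8) = 761.7
  H₂O: 0 + 3(380.8) = 1143

1140 lbmol/h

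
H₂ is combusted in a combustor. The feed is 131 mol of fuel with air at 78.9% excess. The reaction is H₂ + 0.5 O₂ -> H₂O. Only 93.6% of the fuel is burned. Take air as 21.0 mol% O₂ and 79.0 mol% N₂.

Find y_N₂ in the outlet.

0.702

Stoichiometric O₂ = 0.5 × 131 = 65.5 mol; O₂ fed = 65.5 × 1.789 = 117.2 mol.
N₂ fed = 117.2 × 79/21 = 440.8 mol.
Fuel reacted = 0.936 × 131 → ξ = 122.6 mol.
Outlet (n = n₀ + ν ξ):
  H₂: 131 − 1(122.6) = 8.384
  O₂: 117.2 − 0.5(122.6) = 55.87
  N₂: 440.8 (inert)
  H₂O: 0 + 1(122.6) = 122.6
Total out = 627.7 mol; y_N₂ = 440.8 / 627.7 = 0.7023.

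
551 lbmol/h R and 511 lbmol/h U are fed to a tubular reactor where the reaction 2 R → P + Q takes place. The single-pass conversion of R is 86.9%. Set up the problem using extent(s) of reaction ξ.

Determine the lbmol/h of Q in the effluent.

239 lbmol/h

R reacted = 0.869 × 551 = 478.8 lbmol/h; ν_R = −2, so ξ = 478.8/2 = 239.4 lbmol/h.
Outlet amounts (n = n₀ + ν ξ):
  R: 551 − 2(239.4) = 72.18
  P: 0 + 1(239.4) = 239.4
  Q: 0 + 1(239.4) = 239.4
  U: 511 (inert)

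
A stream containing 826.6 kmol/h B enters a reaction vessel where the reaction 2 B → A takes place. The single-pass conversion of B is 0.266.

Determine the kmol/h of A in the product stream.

B reacted = 0.266 × 826.6 = 219.9 kmol/h; ν_B = −2, so ξ = 219.9/2 = 109.9 kmol/h.
Outlet amounts (n = n₀ + ν ξ):
  B: 826.6 − 2(109.9) = 606.7
  A: 0 + 1(109.9) = 109.9

110 kmol/h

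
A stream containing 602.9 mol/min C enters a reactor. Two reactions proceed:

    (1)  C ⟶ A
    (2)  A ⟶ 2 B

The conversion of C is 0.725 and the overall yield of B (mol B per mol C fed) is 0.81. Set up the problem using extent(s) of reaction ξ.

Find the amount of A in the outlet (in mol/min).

Conversion of C: C consumed = 1ξ₁ = 0.725 × 602.9 → ξ₁ = 437.1 mol/min.
Yield of B: 2ξ₂ / 602.9 = 0.81 → ξ₂ = 244.2 mol/min.
Outlet amounts (n = n₀ + Σ ν·ξ):
  C: 602.9 − 1(437.1) = 165.8
  A: 0 + 1(437.1) − 1(244.2) = 192.9
  B: 0 + 2(244.2) = 488.3

193 mol/min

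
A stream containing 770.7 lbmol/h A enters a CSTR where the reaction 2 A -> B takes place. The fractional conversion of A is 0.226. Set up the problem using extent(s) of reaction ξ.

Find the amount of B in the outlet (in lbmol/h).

A reacted = 0.226 × 770.7 = 174.2 lbmol/h; ν_A = −2, so ξ = 174.2/2 = 87.09 lbmol/h.
Outlet amounts (n = n₀ + ν ξ):
  A: 770.7 − 2(87.09) = 596.5
  B: 0 + 1(87.09) = 87.09

87.1 lbmol/h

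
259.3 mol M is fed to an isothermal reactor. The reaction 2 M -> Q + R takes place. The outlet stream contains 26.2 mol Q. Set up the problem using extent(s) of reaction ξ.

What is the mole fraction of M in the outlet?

For Q: n = n₀ + 1ξ → 26.2 = 0 + 1ξ, giving ξ = 26.2 mol.
Outlet amounts (n = n₀ + ν ξ):
  M: 259.3 − 2(26.2) = 206.9
  Q: 0 + 1(26.2) = 26.2
  R: 0 + 1(26.2) = 26.2
Total out = 259.3 mol; y_M = 206.9 / 259.3 = 0.7979.

0.798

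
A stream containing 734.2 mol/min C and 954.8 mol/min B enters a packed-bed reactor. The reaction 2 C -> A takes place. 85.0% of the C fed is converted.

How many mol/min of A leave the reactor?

C reacted = 0.85 × 734.2 = 624.1 mol/min; ν_C = −2, so ξ = 624.1/2 = 312 mol/min.
Outlet amounts (n = n₀ + ν ξ):
  C: 734.2 − 2(312) = 110.1
  A: 0 + 1(312) = 312
  B: 954.8 (inert)

312 mol/min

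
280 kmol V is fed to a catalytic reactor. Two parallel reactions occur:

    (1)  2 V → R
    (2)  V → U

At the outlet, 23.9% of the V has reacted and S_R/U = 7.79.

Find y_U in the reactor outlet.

Conversion of V: V consumed = 0.239 × 280 = 66.92 kmol = 2ξ₁ + 1ξ₂.
Selectivity: 1ξ₁ / (1ξ₂) = 7.79 → ξ₁ = 7.79 ξ₂.
Substitute: (2·7.79 + 1) ξ₂ = 66.92 → ξ₂ = 4.036 kmol, ξ₁ = 31.44 kmol.
Outlet amounts (n = n₀ + Σ ν·ξ):
  V: 280 − 2(31.44) − 1(4.036) = 213.1
  R: 0 + 1(31.44) = 31.44
  U: 0 + 1(4.036) = 4.036
Total out = 248.6 kmol; y_U = 4.036 / 248.6 = 0.01624.

0.0162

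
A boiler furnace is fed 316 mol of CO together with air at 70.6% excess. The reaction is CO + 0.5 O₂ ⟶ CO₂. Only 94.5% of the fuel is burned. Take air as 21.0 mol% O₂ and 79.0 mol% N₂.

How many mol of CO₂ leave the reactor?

Stoichiometric O₂ = 0.5 × 316 = 158 mol; O₂ fed = 158 × 1.706 = 269.5 mol.
N₂ fed = 269.5 × 79/21 = 1014 mol.
Fuel reacted = 0.945 × 316 → ξ = 298.6 mol.
Outlet (n = n₀ + ν ξ):
  CO: 316 − 1(298.6) = 17.38
  O₂: 269.5 − 0.5(298.6) = 120.2
  N₂: 1014 (inert)
  CO₂: 0 + 1(298.6) = 298.6

299 mol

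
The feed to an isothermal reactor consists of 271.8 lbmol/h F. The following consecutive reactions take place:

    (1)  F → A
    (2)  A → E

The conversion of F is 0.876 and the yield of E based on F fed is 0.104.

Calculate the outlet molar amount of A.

210 lbmol/h

Conversion of F: F consumed = 1ξ₁ = 0.876 × 271.8 → ξ₁ = 238.1 lbmol/h.
Yield of E: 1ξ₂ / 271.8 = 0.104 → ξ₂ = 28.27 lbmol/h.
Outlet amounts (n = n₀ + Σ ν·ξ):
  F: 271.8 − 1(238.1) = 33.7
  A: 0 + 1(238.1) − 1(28.27) = 209.8
  E: 0 + 1(28.27) = 28.27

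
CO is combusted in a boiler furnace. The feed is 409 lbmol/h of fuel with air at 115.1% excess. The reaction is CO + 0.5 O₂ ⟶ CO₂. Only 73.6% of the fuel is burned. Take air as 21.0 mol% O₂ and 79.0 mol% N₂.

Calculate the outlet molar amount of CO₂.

Stoichiometric O₂ = 0.5 × 409 = 204.5 lbmol/h; O₂ fed = 204.5 × 2.151 = 439.9 lbmol/h.
N₂ fed = 439.9 × 79/21 = 1655 lbmol/h.
Fuel reacted = 0.736 × 409 → ξ = 301 lbmol/h.
Outlet (n = n₀ + ν ξ):
  CO: 409 − 1(301) = 108
  O₂: 439.9 − 0.5(301) = 289.4
  N₂: 1655 (inert)
  CO₂: 0 + 1(301) = 301

301 lbmol/h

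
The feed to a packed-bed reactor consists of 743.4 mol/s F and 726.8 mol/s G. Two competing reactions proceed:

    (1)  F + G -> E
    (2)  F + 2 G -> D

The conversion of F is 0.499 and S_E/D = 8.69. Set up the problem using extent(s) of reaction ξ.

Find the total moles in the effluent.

Conversion of F: F consumed = 0.499 × 743.4 = 371 mol/s = 1ξ₁ + 1ξ₂.
Selectivity: 1ξ₁ / (1ξ₂) = 8.69 → ξ₁ = 8.69 ξ₂.
Substitute: (1·8.69 + 1) ξ₂ = 371 → ξ₂ = 38.28 mol/s, ξ₁ = 332.7 mol/s.
Outlet amounts (n = n₀ + Σ ν·ξ):
  F: 743.4 − 1(332.7) − 1(38.28) = 372.4
  G: 726.8 − 1(332.7) − 2(38.28) = 317.6
  E: 0 + 1(332.7) = 332.7
  D: 0 + 1(38.28) = 38.28
Total out = 372.4 + 317.6 + 332.7 + 38.28 = 1061 mol/s.

1060 mol/s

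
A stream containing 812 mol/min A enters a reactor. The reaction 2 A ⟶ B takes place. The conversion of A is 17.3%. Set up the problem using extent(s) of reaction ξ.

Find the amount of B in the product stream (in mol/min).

70.2 mol/min

A reacted = 0.173 × 812 = 140.5 mol/min; ν_A = −2, so ξ = 140.5/2 = 70.24 mol/min.
Outlet amounts (n = n₀ + ν ξ):
  A: 812 − 2(70.24) = 671.5
  B: 0 + 1(70.24) = 70.24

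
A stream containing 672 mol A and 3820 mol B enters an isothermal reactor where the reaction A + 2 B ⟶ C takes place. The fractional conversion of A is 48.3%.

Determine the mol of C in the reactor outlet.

325 mol

A reacted = 0.483 × 672 = 324.6 mol; ν_A = −1, so ξ = 324.6/1 = 324.6 mol.
Outlet amounts (n = n₀ + ν ξ):
  A: 672 − 1(324.6) = 347.4
  B: 3820 − 2(324.6) = 3171
  C: 0 + 1(324.6) = 324.6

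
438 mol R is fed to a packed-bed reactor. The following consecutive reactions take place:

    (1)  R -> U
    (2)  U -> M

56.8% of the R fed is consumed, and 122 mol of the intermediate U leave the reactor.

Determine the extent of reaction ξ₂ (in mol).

Conversion of R: R consumed = 1ξ₁ = 0.568 × 438 → ξ₁ = 248.8 mol.
U balance: n_U = 0 + 1ξ₁ − 1ξ₂ = 122 → ξ₂ = (1·248.8 − 122)/1 = 126.8 mol.
Outlet amounts (n = n₀ + Σ ν·ξ):
  R: 438 − 1(248.8) = 189.2
  U: 0 + 1(248.8) − 1(126.8) = 122
  M: 0 + 1(126.8) = 126.8

ξ₂ = 127 mol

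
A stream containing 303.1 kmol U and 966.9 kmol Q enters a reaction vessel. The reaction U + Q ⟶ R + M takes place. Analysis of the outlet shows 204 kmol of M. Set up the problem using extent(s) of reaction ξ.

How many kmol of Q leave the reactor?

For M: n = n₀ + 1ξ → 204 = 0 + 1ξ, giving ξ = 204 kmol.
Outlet amounts (n = n₀ + ν ξ):
  U: 303.1 − 1(204) = 99.1
  Q: 966.9 − 1(204) = 762.9
  R: 0 + 1(204) = 204
  M: 0 + 1(204) = 204

763 kmol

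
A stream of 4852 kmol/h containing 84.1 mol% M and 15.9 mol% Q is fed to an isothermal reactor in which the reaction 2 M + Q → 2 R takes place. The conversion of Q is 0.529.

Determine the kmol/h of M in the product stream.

Q reacted = 0.529 × 771.5 = 408.1 kmol/h; ν_Q = −1, so ξ = 408.1/1 = 408.1 kmol/h.
Outlet amounts (n = n₀ + ν ξ):
  M: 4081 − 2(408.1) = 3264
  Q: 771.5 − 1(408.1) = 363.4
  R: 0 + 2(408.1) = 816.2

3260 kmol/h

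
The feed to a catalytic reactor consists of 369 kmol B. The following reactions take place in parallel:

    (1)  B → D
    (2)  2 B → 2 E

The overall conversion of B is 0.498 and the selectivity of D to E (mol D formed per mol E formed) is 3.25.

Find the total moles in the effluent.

Conversion of B: B consumed = 0.498 × 369 = 183.8 kmol = 1ξ₁ + 2ξ₂.
Selectivity: 1ξ₁ / (2ξ₂) = 3.25 → ξ₁ = 6.5 ξ₂.
Substitute: (1·6.5 + 2) ξ₂ = 183.8 → ξ₂ = 21.62 kmol, ξ₁ = 140.5 kmol.
Outlet amounts (n = n₀ + Σ ν·ξ):
  B: 369 − 1(140.5) − 2(21.62) = 185.2
  D: 0 + 1(140.5) = 140.5
  E: 0 + 2(21.62) = 43.24
Total out = 185.2 + 140.5 + 43.24 = 369 kmol.

369 kmol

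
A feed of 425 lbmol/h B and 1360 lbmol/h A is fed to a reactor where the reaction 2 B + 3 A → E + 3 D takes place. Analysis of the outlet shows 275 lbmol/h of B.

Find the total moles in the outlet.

For B: n = n₀ − 2ξ → 275 = 425 − 2ξ, giving ξ = 75 lbmol/h.
Outlet amounts (n = n₀ + ν ξ):
  B: 425 − 2(75) = 275
  A: 1360 − 3(75) = 1135
  E: 0 + 1(75) = 75
  D: 0 + 3(75) = 225
Total out = 275 + 1135 + 75 + 225 = 1710 lbmol/h.

1710 lbmol/h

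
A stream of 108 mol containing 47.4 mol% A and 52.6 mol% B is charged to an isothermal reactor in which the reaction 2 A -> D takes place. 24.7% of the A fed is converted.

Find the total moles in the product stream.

A reacted = 0.247 × 51.19 = 12.64 mol; ν_A = −2, so ξ = 12.64/2 = 6.322 mol.
Outlet amounts (n = n₀ + ν ξ):
  A: 51.19 − 2(6.322) = 38.55
  D: 0 + 1(6.322) = 6.322
  B: 56.81 (inert)
Total out = 38.55 + 6.322 + 56.81 = 101.7 mol.

102 mol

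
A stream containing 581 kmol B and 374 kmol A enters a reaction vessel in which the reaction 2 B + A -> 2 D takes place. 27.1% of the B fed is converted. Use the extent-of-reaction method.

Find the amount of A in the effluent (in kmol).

B reacted = 0.271 × 581 = 157.5 kmol; ν_B = −2, so ξ = 157.5/2 = 78.73 kmol.
Outlet amounts (n = n₀ + ν ξ):
  B: 581 − 2(78.73) = 423.5
  A: 374 − 1(78.73) = 295.3
  D: 0 + 2(78.73) = 157.5

295 kmol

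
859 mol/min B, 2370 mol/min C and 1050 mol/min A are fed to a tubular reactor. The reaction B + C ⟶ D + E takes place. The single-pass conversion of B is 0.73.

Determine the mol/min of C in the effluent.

B reacted = 0.73 × 859 = 627.1 mol/min; ν_B = −1, so ξ = 627.1/1 = 627.1 mol/min.
Outlet amounts (n = n₀ + ν ξ):
  B: 859 − 1(627.1) = 231.9
  C: 2370 − 1(627.1) = 1743
  D: 0 + 1(627.1) = 627.1
  E: 0 + 1(627.1) = 627.1
  A: 1050 (inert)

1740 mol/min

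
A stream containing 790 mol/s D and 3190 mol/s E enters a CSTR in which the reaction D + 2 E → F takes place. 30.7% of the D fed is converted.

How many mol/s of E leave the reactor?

D reacted = 0.307 × 790 = 242.5 mol/s; ν_D = −1, so ξ = 242.5/1 = 242.5 mol/s.
Outlet amounts (n = n₀ + ν ξ):
  D: 790 − 1(242.5) = 547.5
  E: 3190 − 2(242.5) = 2705
  F: 0 + 1(242.5) = 242.5

2700 mol/s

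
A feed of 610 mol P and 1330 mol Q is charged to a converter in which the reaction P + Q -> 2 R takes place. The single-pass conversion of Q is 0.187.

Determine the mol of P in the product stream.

361 mol

Q reacted = 0.187 × 1330 = 248.7 mol; ν_Q = −1, so ξ = 248.7/1 = 248.7 mol.
Outlet amounts (n = n₀ + ν ξ):
  P: 610 − 1(248.7) = 361.3
  Q: 1330 − 1(248.7) = 1081
  R: 0 + 2(248.7) = 497.4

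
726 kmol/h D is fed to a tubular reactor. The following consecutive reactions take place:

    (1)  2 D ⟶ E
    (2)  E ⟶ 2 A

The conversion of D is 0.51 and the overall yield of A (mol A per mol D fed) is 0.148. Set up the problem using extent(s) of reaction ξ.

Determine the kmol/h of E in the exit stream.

Conversion of D: D consumed = 2ξ₁ = 0.51 × 726 → ξ₁ = 185.1 kmol/h.
Yield of A: 2ξ₂ / 726 = 0.148 → ξ₂ = 53.72 kmol/h.
Outlet amounts (n = n₀ + Σ ν·ξ):
  D: 726 − 2(185.1) = 355.7
  E: 0 + 1(185.1) − 1(53.72) = 131.4
  A: 0 + 2(53.72) = 107.4

131 kmol/h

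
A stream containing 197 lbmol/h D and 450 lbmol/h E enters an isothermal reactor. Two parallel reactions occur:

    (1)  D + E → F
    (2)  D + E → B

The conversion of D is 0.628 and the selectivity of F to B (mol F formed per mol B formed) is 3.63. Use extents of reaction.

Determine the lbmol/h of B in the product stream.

26.7 lbmol/h

Conversion of D: D consumed = 0.628 × 197 = 123.7 lbmol/h = 1ξ₁ + 1ξ₂.
Selectivity: 1ξ₁ / (1ξ₂) = 3.63 → ξ₁ = 3.63 ξ₂.
Substitute: (1·3.63 + 1) ξ₂ = 123.7 → ξ₂ = 26.72 lbmol/h, ξ₁ = 97 lbmol/h.
Outlet amounts (n = n₀ + Σ ν·ξ):
  D: 197 − 1(97) − 1(26.72) = 73.28
  E: 450 − 1(97) − 1(26.72) = 326.3
  F: 0 + 1(97) = 97
  B: 0 + 1(26.72) = 26.72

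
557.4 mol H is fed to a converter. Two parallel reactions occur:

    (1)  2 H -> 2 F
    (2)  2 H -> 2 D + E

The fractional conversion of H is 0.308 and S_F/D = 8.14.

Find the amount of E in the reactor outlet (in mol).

Conversion of H: H consumed = 0.308 × 557.4 = 171.7 mol = 2ξ₁ + 2ξ₂.
Selectivity: 2ξ₁ / (2ξ₂) = 8.14 → ξ₁ = 8.14 ξ₂.
Substitute: (2·8.14 + 2) ξ₂ = 171.7 → ξ₂ = 9.392 mol, ξ₁ = 76.45 mol.
Outlet amounts (n = n₀ + Σ ν·ξ):
  H: 557.4 − 2(76.45) − 2(9.392) = 385.7
  F: 0 + 2(76.45) = 152.9
  D: 0 + 2(9.392) = 18.78
  E: 0 + 1(9.392) = 9.392

9.39 mol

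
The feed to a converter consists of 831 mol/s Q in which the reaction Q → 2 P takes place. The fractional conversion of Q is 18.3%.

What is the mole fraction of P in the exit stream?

0.309

Q reacted = 0.183 × 831 = 152.1 mol/s; ν_Q = −1, so ξ = 152.1/1 = 152.1 mol/s.
Outlet amounts (n = n₀ + ν ξ):
  Q: 831 − 1(152.1) = 678.9
  P: 0 + 2(152.1) = 304.1
Total out = 983.1 mol/s; y_P = 304.1 / 983.1 = 0.3094.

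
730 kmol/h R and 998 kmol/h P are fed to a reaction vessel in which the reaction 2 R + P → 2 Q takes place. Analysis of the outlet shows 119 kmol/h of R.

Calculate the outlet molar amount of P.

692 kmol/h

For R: n = n₀ − 2ξ → 119 = 730 − 2ξ, giving ξ = 305.5 kmol/h.
Outlet amounts (n = n₀ + ν ξ):
  R: 730 − 2(305.5) = 119
  P: 998 − 1(305.5) = 692.5
  Q: 0 + 2(305.5) = 611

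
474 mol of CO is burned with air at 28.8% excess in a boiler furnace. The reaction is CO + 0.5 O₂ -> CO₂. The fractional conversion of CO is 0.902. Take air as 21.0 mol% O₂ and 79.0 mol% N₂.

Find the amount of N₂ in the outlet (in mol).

Stoichiometric O₂ = 0.5 × 474 = 237 mol; O₂ fed = 237 × 1.288 = 305.3 mol.
N₂ fed = 305.3 × 79/21 = 1148 mol.
Fuel reacted = 0.902 × 474 → ξ = 427.5 mol.
Outlet (n = n₀ + ν ξ):
  CO: 474 − 1(427.5) = 46.45
  O₂: 305.3 − 0.5(427.5) = 91.48
  N₂: 1148 (inert)
  CO₂: 0 + 1(427.5) = 427.5

1150 mol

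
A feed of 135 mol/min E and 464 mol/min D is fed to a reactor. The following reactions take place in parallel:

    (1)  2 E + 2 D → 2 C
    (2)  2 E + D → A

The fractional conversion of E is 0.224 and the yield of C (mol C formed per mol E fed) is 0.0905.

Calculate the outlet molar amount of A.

Yield of C: 2ξ₁ / 135 = 0.0905 → ξ₁ = 6.109 mol/min.
Conversion of E: 2ξ₁ + 2ξ₂ = 0.224 × 135 = 30.24 → ξ₂ = 9.011 mol/min.
Outlet amounts (n = n₀ + Σ ν·ξ):
  E: 135 − 2(6.109) − 2(9.011) = 104.8
  D: 464 − 2(6.109) − 1(9.011) = 442.8
  C: 0 + 2(6.109) = 12.22
  A: 0 + 1(9.011) = 9.011

9.01 mol/min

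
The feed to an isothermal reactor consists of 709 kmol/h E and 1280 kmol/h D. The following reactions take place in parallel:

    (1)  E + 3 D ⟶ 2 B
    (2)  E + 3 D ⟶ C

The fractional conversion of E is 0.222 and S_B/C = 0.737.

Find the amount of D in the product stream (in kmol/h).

Conversion of E: E consumed = 0.222 × 709 = 157.4 kmol/h = 1ξ₁ + 1ξ₂.
Selectivity: 2ξ₁ / (1ξ₂) = 0.737 → ξ₁ = 0.3685 ξ₂.
Substitute: (1·0.3685 + 1) ξ₂ = 157.4 → ξ₂ = 115 kmol/h, ξ₁ = 42.38 kmol/h.
Outlet amounts (n = n₀ + Σ ν·ξ):
  E: 709 − 1(42.38) − 1(115) = 551.6
  D: 1280 − 3(42.38) − 3(115) = 807.8
  B: 0 + 2(42.38) = 84.77
  C: 0 + 1(115) = 115

808 kmol/h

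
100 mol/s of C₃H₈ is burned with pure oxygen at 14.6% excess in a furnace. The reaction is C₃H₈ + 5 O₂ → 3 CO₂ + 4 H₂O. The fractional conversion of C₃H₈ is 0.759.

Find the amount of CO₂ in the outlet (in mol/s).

228 mol/s

Stoichiometric O₂ = 5 × 100 = 500 mol/s; O₂ fed = 500 × 1.146 = 573 mol/s.
Fuel reacted = 0.759 × 100 → ξ = 75.9 mol/s.
Outlet (n = n₀ + ν ξ):
  C₃H₈: 100 − 1(75.9) = 24.1
  O₂: 573 − 5(75.9) = 193.5
  CO₂: 0 + 3(75.9) = 227.7
  H₂O: 0 + 4(75.9) = 303.6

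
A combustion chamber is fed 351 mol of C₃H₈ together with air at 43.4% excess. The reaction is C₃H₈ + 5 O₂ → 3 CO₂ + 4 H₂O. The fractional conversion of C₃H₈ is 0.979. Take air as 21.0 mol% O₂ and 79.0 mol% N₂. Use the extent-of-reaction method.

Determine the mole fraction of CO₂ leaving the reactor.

Stoichiometric O₂ = 5 × 351 = 1755 mol; O₂ fed = 1755 × 1.434 = 2517 mol.
N₂ fed = 2517 × 79/21 = 9467 mol.
Fuel reacted = 0.979 × 351 → ξ = 343.6 mol.
Outlet (n = n₀ + ν ξ):
  C₃H₈: 351 − 1(343.6) = 7.371
  O₂: 2517 − 5(343.6) = 798.5
  N₂: 9467 (inert)
  CO₂: 0 + 3(343.6) = 1031
  H₂O: 0 + 4(343.6) = 1375
Total out = 12680 mol; y_CO₂ = 1031 / 12680 = 0.08131.

0.0813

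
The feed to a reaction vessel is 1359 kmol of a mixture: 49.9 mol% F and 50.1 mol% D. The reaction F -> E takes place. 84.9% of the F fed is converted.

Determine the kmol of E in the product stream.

576 kmol

F reacted = 0.849 × 678.1 = 575.7 kmol; ν_F = −1, so ξ = 575.7/1 = 575.7 kmol.
Outlet amounts (n = n₀ + ν ξ):
  F: 678.1 − 1(575.7) = 102.4
  E: 0 + 1(575.7) = 575.7
  D: 680.9 (inert)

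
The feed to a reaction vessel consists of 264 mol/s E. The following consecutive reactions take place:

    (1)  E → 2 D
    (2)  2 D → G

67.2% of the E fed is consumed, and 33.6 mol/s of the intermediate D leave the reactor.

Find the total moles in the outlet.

281 mol/s

Conversion of E: E consumed = 1ξ₁ = 0.672 × 264 → ξ₁ = 177.4 mol/s.
D balance: n_D = 0 + 2ξ₁ − 2ξ₂ = 33.6 → ξ₂ = (2·177.4 − 33.6)/2 = 160.6 mol/s.
Outlet amounts (n = n₀ + Σ ν·ξ):
  E: 264 − 1(177.4) = 86.59
  D: 0 + 2(177.4) − 2(160.6) = 33.6
  G: 0 + 1(160.6) = 160.6
Total out = 86.59 + 33.6 + 160.6 = 280.8 mol/s.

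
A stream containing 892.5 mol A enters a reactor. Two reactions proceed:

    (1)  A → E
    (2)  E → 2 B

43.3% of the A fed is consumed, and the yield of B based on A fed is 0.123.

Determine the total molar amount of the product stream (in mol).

Conversion of A: A consumed = 1ξ₁ = 0.433 × 892.5 → ξ₁ = 386.5 mol.
Yield of B: 2ξ₂ / 892.5 = 0.123 → ξ₂ = 54.89 mol.
Outlet amounts (n = n₀ + Σ ν·ξ):
  A: 892.5 − 1(386.5) = 506
  E: 0 + 1(386.5) − 1(54.89) = 331.6
  B: 0 + 2(54.89) = 109.8
Total out = 506 + 331.6 + 109.8 = 947.4 mol.

947 mol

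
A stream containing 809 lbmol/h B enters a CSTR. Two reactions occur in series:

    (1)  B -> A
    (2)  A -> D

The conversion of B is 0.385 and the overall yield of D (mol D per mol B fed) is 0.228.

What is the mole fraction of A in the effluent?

0.157

Conversion of B: B consumed = 1ξ₁ = 0.385 × 809 → ξ₁ = 311.5 lbmol/h.
Yield of D: 1ξ₂ / 809 = 0.228 → ξ₂ = 184.5 lbmol/h.
Outlet amounts (n = n₀ + Σ ν·ξ):
  B: 809 − 1(311.5) = 497.5
  A: 0 + 1(311.5) − 1(184.5) = 127
  D: 0 + 1(184.5) = 184.5
Total out = 809 lbmol/h; y_A = 127 / 809 = 0.157.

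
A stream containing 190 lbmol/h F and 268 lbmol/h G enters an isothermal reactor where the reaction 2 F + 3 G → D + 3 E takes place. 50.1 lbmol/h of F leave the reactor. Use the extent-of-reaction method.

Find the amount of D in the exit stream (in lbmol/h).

For F: n = n₀ − 2ξ → 50.1 = 190 − 2ξ, giving ξ = 69.95 lbmol/h.
Outlet amounts (n = n₀ + ν ξ):
  F: 190 − 2(69.95) = 50.1
  G: 268 − 3(69.95) = 58.15
  D: 0 + 1(69.95) = 69.95
  E: 0 + 3(69.95) = 209.9

70 lbmol/h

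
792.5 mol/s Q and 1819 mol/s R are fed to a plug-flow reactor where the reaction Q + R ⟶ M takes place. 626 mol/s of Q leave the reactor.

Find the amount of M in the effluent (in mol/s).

166 mol/s

For Q: n = n₀ − 1ξ → 626 = 792.5 − 1ξ, giving ξ = 166.5 mol/s.
Outlet amounts (n = n₀ + ν ξ):
  Q: 792.5 − 1(166.5) = 626
  R: 1819 − 1(166.5) = 1652
  M: 0 + 1(166.5) = 166.5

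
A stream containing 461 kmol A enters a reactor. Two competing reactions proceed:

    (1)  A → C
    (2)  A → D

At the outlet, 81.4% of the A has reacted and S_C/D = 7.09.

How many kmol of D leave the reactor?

Conversion of A: A consumed = 0.814 × 461 = 375.3 kmol = 1ξ₁ + 1ξ₂.
Selectivity: 1ξ₁ / (1ξ₂) = 7.09 → ξ₁ = 7.09 ξ₂.
Substitute: (1·7.09 + 1) ξ₂ = 375.3 → ξ₂ = 46.38 kmol, ξ₁ = 328.9 kmol.
Outlet amounts (n = n₀ + Σ ν·ξ):
  A: 461 − 1(328.9) − 1(46.38) = 85.75
  C: 0 + 1(328.9) = 328.9
  D: 0 + 1(46.38) = 46.38

46.4 kmol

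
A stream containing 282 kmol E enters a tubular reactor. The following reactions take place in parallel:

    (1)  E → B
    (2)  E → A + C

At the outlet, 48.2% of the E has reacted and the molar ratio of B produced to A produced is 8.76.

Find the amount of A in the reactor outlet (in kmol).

13.9 kmol

Conversion of E: E consumed = 0.482 × 282 = 135.9 kmol = 1ξ₁ + 1ξ₂.
Selectivity: 1ξ₁ / (1ξ₂) = 8.76 → ξ₁ = 8.76 ξ₂.
Substitute: (1·8.76 + 1) ξ₂ = 135.9 → ξ₂ = 13.93 kmol, ξ₁ = 122 kmol.
Outlet amounts (n = n₀ + Σ ν·ξ):
  E: 282 − 1(122) − 1(13.93) = 146.1
  B: 0 + 1(122) = 122
  A: 0 + 1(13.93) = 13.93
  C: 0 + 1(13.93) = 13.93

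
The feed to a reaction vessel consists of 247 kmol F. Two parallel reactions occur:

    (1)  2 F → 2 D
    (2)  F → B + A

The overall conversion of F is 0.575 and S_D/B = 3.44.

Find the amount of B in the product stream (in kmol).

Conversion of F: F consumed = 0.575 × 247 = 142 kmol = 2ξ₁ + 1ξ₂.
Selectivity: 2ξ₁ / (1ξ₂) = 3.44 → ξ₁ = 1.72 ξ₂.
Substitute: (2·1.72 + 1) ξ₂ = 142 → ξ₂ = 31.99 kmol, ξ₁ = 55.02 kmol.
Outlet amounts (n = n₀ + Σ ν·ξ):
  F: 247 − 2(55.02) − 1(31.99) = 105
  D: 0 + 2(55.02) = 110
  B: 0 + 1(31.99) = 31.99
  A: 0 + 1(31.99) = 31.99

32 kmol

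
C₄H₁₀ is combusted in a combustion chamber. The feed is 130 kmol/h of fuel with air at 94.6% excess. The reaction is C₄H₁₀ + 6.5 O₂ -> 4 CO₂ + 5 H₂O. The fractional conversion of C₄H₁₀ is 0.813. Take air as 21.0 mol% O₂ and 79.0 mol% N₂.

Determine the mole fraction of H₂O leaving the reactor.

0.0651

Stoichiometric O₂ = 6.5 × 130 = 845 kmol/h; O₂ fed = 845 × 1.946 = 1644 kmol/h.
N₂ fed = 1644 × 79/21 = 6186 kmol/h.
Fuel reacted = 0.813 × 130 → ξ = 105.7 kmol/h.
Outlet (n = n₀ + ν ξ):
  C₄H₁₀: 130 − 1(105.7) = 24.31
  O₂: 1644 − 6.5(105.7) = 957.4
  N₂: 6186 (inert)
  CO₂: 0 + 4(105.7) = 422.8
  H₂O: 0 + 5(105.7) = 528.5
Total out = 8119 kmol/h; y_H₂O = 528.5 / 8119 = 0.06509.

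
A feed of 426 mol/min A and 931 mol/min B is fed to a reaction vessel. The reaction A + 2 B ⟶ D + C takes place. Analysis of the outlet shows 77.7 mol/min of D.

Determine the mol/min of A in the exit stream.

348 mol/min

For D: n = n₀ + 1ξ → 77.7 = 0 + 1ξ, giving ξ = 77.7 mol/min.
Outlet amounts (n = n₀ + ν ξ):
  A: 426 − 1(77.7) = 348.3
  B: 931 − 2(77.7) = 775.6
  D: 0 + 1(77.7) = 77.7
  C: 0 + 1(77.7) = 77.7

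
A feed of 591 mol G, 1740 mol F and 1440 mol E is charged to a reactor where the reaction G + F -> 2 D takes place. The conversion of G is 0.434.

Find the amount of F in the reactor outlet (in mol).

G reacted = 0.434 × 591 = 256.5 mol; ν_G = −1, so ξ = 256.5/1 = 256.5 mol.
Outlet amounts (n = n₀ + ν ξ):
  G: 591 − 1(256.5) = 334.5
  F: 1740 − 1(256.5) = 1484
  D: 0 + 2(256.5) = 513
  E: 1440 (inert)

1480 mol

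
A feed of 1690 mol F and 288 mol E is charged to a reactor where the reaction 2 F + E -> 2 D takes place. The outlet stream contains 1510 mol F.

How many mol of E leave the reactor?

For F: n = n₀ − 2ξ → 1510 = 1690 − 2ξ, giving ξ = 90 mol.
Outlet amounts (n = n₀ + ν ξ):
  F: 1690 − 2(90) = 1510
  E: 288 − 1(90) = 198
  D: 0 + 2(90) = 180

198 mol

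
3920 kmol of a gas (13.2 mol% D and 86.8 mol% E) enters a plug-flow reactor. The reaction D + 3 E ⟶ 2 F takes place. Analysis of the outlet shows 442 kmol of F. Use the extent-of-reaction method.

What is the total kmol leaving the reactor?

For F: n = n₀ + 2ξ → 442 = 0 + 2ξ, giving ξ = 221 kmol.
Outlet amounts (n = n₀ + ν ξ):
  D: 517.4 − 1(221) = 296.4
  E: 3403 − 3(221) = 2740
  F: 0 + 2(221) = 442
Total out = 296.4 + 2740 + 442 = 3478 kmol.

3480 kmol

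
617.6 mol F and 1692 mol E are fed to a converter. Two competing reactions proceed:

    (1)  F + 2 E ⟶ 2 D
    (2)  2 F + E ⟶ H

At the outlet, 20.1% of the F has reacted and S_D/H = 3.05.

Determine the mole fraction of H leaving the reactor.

Conversion of F: F consumed = 0.201 × 617.6 = 124.1 mol = 1ξ₁ + 2ξ₂.
Selectivity: 2ξ₁ / (1ξ₂) = 3.05 → ξ₁ = 1.525 ξ₂.
Substitute: (1·1.525 + 2) ξ₂ = 124.1 → ξ₂ = 35.22 mol, ξ₁ = 53.7 mol.
Outlet amounts (n = n₀ + Σ ν·ξ):
  F: 617.6 − 1(53.7) − 2(35.22) = 493.5
  E: 1692 − 2(53.7) − 1(35.22) = 1549
  D: 0 + 2(53.7) = 107.4
  H: 0 + 1(35.22) = 35.22
Total out = 2185 mol; y_H = 35.22 / 2185 = 0.01611.

0.0161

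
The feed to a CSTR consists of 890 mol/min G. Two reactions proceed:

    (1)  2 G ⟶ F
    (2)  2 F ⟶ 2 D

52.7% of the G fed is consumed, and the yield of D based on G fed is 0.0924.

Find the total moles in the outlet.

Conversion of G: G consumed = 2ξ₁ = 0.527 × 890 → ξ₁ = 234.5 mol/min.
Yield of D: 2ξ₂ / 890 = 0.0924 → ξ₂ = 41.12 mol/min.
Outlet amounts (n = n₀ + Σ ν·ξ):
  G: 890 − 2(234.5) = 421
  F: 0 + 1(234.5) − 2(41.12) = 152.3
  D: 0 + 2(41.12) = 82.24
Total out = 421 + 152.3 + 82.24 = 655.5 mol/min.

655 mol/min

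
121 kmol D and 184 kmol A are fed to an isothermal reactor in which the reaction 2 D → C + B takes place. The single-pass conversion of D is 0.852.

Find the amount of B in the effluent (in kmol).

51.5 kmol

D reacted = 0.852 × 121 = 103.1 kmol; ν_D = −2, so ξ = 103.1/2 = 51.55 kmol.
Outlet amounts (n = n₀ + ν ξ):
  D: 121 − 2(51.55) = 17.91
  C: 0 + 1(51.55) = 51.55
  B: 0 + 1(51.55) = 51.55
  A: 184 (inert)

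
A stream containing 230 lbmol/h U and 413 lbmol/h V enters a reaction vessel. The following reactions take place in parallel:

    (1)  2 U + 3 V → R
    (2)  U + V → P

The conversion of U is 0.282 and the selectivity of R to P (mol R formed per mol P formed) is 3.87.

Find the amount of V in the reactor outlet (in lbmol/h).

319 lbmol/h

Conversion of U: U consumed = 0.282 × 230 = 64.86 lbmol/h = 2ξ₁ + 1ξ₂.
Selectivity: 1ξ₁ / (1ξ₂) = 3.87 → ξ₁ = 3.87 ξ₂.
Substitute: (2·3.87 + 1) ξ₂ = 64.86 → ξ₂ = 7.421 lbmol/h, ξ₁ = 28.72 lbmol/h.
Outlet amounts (n = n₀ + Σ ν·ξ):
  U: 230 − 2(28.72) − 1(7.421) = 165.1
  V: 413 − 3(28.72) − 1(7.421) = 319.4
  R: 0 + 1(28.72) = 28.72
  P: 0 + 1(7.421) = 7.421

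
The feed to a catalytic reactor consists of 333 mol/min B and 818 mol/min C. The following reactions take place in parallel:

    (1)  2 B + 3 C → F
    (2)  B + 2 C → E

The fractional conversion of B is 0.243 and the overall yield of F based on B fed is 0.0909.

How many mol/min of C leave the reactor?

686 mol/min

Yield of F: 1ξ₁ / 333 = 0.0909 → ξ₁ = 30.27 mol/min.
Conversion of B: 2ξ₁ + 1ξ₂ = 0.243 × 333 = 80.92 → ξ₂ = 20.38 mol/min.
Outlet amounts (n = n₀ + Σ ν·ξ):
  B: 333 − 2(30.27) − 1(20.38) = 252.1
  C: 818 − 3(30.27) − 2(20.38) = 686.4
  F: 0 + 1(30.27) = 30.27
  E: 0 + 1(20.38) = 20.38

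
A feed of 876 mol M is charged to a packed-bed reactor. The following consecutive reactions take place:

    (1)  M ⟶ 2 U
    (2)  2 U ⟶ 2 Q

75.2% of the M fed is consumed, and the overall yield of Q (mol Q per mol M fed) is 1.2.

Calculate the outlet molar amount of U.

Conversion of M: M consumed = 1ξ₁ = 0.752 × 876 → ξ₁ = 658.8 mol.
Yield of Q: 2ξ₂ / 876 = 1.2 → ξ₂ = 525.6 mol.
Outlet amounts (n = n₀ + Σ ν·ξ):
  M: 876 − 1(658.8) = 217.2
  U: 0 + 2(658.8) − 2(525.6) = 266.3
  Q: 0 + 2(525.6) = 1051

266 mol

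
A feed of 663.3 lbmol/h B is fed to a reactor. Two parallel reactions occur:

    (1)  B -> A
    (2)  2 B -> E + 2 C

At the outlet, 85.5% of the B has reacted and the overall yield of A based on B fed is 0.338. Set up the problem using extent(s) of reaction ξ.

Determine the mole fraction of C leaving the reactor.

Yield of A: 1ξ₁ / 663.3 = 0.338 → ξ₁ = 224.2 lbmol/h.
Conversion of B: 1ξ₁ + 2ξ₂ = 0.855 × 663.3 = 567.1 → ξ₂ = 171.5 lbmol/h.
Outlet amounts (n = n₀ + Σ ν·ξ):
  B: 663.3 − 1(224.2) − 2(171.5) = 96.18
  A: 0 + 1(224.2) = 224.2
  E: 0 + 1(171.5) = 171.5
  C: 0 + 2(171.5) = 342.9
Total out = 834.8 lbmol/h; y_C = 342.9 / 834.8 = 0.4108.

0.411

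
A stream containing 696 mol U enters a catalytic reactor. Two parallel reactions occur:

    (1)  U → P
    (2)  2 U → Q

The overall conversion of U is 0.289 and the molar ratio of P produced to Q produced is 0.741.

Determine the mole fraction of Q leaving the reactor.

0.118

Conversion of U: U consumed = 0.289 × 696 = 201.1 mol = 1ξ₁ + 2ξ₂.
Selectivity: 1ξ₁ / (1ξ₂) = 0.741 → ξ₁ = 0.741 ξ₂.
Substitute: (1·0.741 + 2) ξ₂ = 201.1 → ξ₂ = 73.38 mol, ξ₁ = 54.38 mol.
Outlet amounts (n = n₀ + Σ ν·ξ):
  U: 696 − 1(54.38) − 2(73.38) = 494.9
  P: 0 + 1(54.38) = 54.38
  Q: 0 + 1(73.38) = 73.38
Total out = 622.6 mol; y_Q = 73.38 / 622.6 = 0.1179.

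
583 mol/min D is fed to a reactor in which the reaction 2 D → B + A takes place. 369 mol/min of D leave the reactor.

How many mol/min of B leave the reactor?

For D: n = n₀ − 2ξ → 369 = 583 − 2ξ, giving ξ = 107 mol/min.
Outlet amounts (n = n₀ + ν ξ):
  D: 583 − 2(107) = 369
  B: 0 + 1(107) = 107
  A: 0 + 1(107) = 107

107 mol/min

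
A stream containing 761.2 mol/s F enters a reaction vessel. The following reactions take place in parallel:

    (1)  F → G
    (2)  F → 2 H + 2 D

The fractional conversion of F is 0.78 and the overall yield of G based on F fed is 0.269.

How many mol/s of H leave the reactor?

778 mol/s

Yield of G: 1ξ₁ / 761.2 = 0.269 → ξ₁ = 204.8 mol/s.
Conversion of F: 1ξ₁ + 1ξ₂ = 0.78 × 761.2 = 593.7 → ξ₂ = 389 mol/s.
Outlet amounts (n = n₀ + Σ ν·ξ):
  F: 761.2 − 1(204.8) − 1(389) = 167.5
  G: 0 + 1(204.8) = 204.8
  H: 0 + 2(389) = 777.9
  D: 0 + 2(389) = 777.9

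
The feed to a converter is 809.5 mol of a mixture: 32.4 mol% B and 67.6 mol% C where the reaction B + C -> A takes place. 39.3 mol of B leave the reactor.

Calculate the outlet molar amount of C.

324 mol

For B: n = n₀ − 1ξ → 39.3 = 262.3 − 1ξ, giving ξ = 223 mol.
Outlet amounts (n = n₀ + ν ξ):
  B: 262.3 − 1(223) = 39.3
  C: 547.2 − 1(223) = 324.2
  A: 0 + 1(223) = 223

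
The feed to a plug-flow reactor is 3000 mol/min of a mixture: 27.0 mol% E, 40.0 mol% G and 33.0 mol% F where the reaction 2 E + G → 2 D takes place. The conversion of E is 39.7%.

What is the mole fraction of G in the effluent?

0.366

E reacted = 0.397 × 810 = 321.6 mol/min; ν_E = −2, so ξ = 321.6/2 = 160.8 mol/min.
Outlet amounts (n = n₀ + ν ξ):
  E: 810 − 2(160.8) = 488.4
  G: 1200 − 1(160.8) = 1039
  D: 0 + 2(160.8) = 321.6
  F: 990 (inert)
Total out = 2839 mol/min; y_G = 1039 / 2839 = 0.366.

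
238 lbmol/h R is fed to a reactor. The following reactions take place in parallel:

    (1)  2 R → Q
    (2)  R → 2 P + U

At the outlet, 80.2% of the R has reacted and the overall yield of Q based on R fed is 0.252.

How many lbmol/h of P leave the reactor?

142 lbmol/h

Yield of Q: 1ξ₁ / 238 = 0.252 → ξ₁ = 59.98 lbmol/h.
Conversion of R: 2ξ₁ + 1ξ₂ = 0.802 × 238 = 190.9 → ξ₂ = 70.92 lbmol/h.
Outlet amounts (n = n₀ + Σ ν·ξ):
  R: 238 − 2(59.98) − 1(70.92) = 47.12
  Q: 0 + 1(59.98) = 59.98
  P: 0 + 2(70.92) = 141.8
  U: 0 + 1(70.92) = 70.92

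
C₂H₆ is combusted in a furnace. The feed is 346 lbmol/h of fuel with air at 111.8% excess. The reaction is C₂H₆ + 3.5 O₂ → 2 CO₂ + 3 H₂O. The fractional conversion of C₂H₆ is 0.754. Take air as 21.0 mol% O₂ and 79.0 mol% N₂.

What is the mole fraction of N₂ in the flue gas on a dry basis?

Stoichiometric O₂ = 3.5 × 346 = 1211 lbmol/h; O₂ fed = 1211 × 2.118 = 2565 lbmol/h.
N₂ fed = 2565 × 79/21 = 9649 lbmol/h.
Fuel reacted = 0.754 × 346 → ξ = 260.9 lbmol/h.
Outlet (n = n₀ + ν ξ):
  C₂H₆: 346 − 1(260.9) = 85.12
  O₂: 2565 − 3.5(260.9) = 1652
  N₂: 9649 (inert)
  CO₂: 0 + 2(260.9) = 521.8
  H₂O: 0 + 3(260.9) = 782.7
Dry total = 11910 lbmol/h; y_N₂ (dry) = 9649 / 11910 = 0.8103.

0.81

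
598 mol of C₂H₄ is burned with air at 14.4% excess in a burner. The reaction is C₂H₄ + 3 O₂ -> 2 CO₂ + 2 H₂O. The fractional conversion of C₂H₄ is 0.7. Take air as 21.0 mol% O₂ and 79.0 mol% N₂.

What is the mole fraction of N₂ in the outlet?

Stoichiometric O₂ = 3 × 598 = 1794 mol; O₂ fed = 1794 × 1.144 = 2052 mol.
N₂ fed = 2052 × 79/21 = 7721 mol.
Fuel reacted = 0.7 × 598 → ξ = 418.6 mol.
Outlet (n = n₀ + ν ξ):
  C₂H₄: 598 − 1(418.6) = 179.4
  O₂: 2052 − 3(418.6) = 796.5
  N₂: 7721 (inert)
  CO₂: 0 + 2(418.6) = 837.2
  H₂O: 0 + 2(418.6) = 837.2
Total out = 10370 mol; y_N₂ = 7721 / 10370 = 0.7444.

0.744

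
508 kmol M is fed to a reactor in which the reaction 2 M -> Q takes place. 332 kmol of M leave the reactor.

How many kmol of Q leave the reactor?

For M: n = n₀ − 2ξ → 332 = 508 − 2ξ, giving ξ = 88 kmol.
Outlet amounts (n = n₀ + ν ξ):
  M: 508 − 2(88) = 332
  Q: 0 + 1(88) = 88

88 kmol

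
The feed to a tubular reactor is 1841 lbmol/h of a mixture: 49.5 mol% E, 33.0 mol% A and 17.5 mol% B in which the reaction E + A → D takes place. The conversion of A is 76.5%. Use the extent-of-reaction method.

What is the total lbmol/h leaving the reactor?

A reacted = 0.765 × 607.5 = 464.8 lbmol/h; ν_A = −1, so ξ = 464.8/1 = 464.8 lbmol/h.
Outlet amounts (n = n₀ + ν ξ):
  E: 911.3 − 1(464.8) = 446.5
  A: 607.5 − 1(464.8) = 142.8
  D: 0 + 1(464.8) = 464.8
  B: 322.2 (inert)
Total out = 446.5 + 142.8 + 464.8 + 322.2 = 1376 lbmol/h.

1380 lbmol/h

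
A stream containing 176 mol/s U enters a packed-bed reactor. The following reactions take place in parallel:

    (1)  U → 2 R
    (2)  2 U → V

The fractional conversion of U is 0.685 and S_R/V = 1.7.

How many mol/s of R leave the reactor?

Conversion of U: U consumed = 0.685 × 176 = 120.6 mol/s = 1ξ₁ + 2ξ₂.
Selectivity: 2ξ₁ / (1ξ₂) = 1.7 → ξ₁ = 0.85 ξ₂.
Substitute: (1·0.85 + 2) ξ₂ = 120.6 → ξ₂ = 42.3 mol/s, ξ₁ = 35.96 mol/s.
Outlet amounts (n = n₀ + Σ ν·ξ):
  U: 176 − 1(35.96) − 2(42.3) = 55.44
  R: 0 + 2(35.96) = 71.91
  V: 0 + 1(42.3) = 42.3

71.9 mol/s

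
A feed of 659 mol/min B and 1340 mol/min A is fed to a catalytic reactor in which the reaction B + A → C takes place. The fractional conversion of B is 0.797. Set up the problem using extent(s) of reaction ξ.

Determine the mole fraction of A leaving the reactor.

0.553

B reacted = 0.797 × 659 = 525.2 mol/min; ν_B = −1, so ξ = 525.2/1 = 525.2 mol/min.
Outlet amounts (n = n₀ + ν ξ):
  B: 659 − 1(525.2) = 133.8
  A: 1340 − 1(525.2) = 814.8
  C: 0 + 1(525.2) = 525.2
Total out = 1474 mol/min; y_A = 814.8 / 1474 = 0.5528.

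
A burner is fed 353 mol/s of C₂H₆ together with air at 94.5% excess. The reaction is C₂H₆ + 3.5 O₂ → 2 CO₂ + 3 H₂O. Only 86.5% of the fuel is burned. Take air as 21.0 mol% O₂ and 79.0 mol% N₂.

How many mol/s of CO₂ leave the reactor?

Stoichiometric O₂ = 3.5 × 353 = 1236 mol/s; O₂ fed = 1236 × 1.945 = 2403 mol/s.
N₂ fed = 2403 × 79/21 = 9040 mol/s.
Fuel reacted = 0.865 × 353 → ξ = 305.3 mol/s.
Outlet (n = n₀ + ν ξ):
  C₂H₆: 353 − 1(305.3) = 47.66
  O₂: 2403 − 3.5(305.3) = 1334
  N₂: 9040 (inert)
  CO₂: 0 + 2(305.3) = 610.7
  H₂O: 0 + 3(305.3) = 916

611 mol/s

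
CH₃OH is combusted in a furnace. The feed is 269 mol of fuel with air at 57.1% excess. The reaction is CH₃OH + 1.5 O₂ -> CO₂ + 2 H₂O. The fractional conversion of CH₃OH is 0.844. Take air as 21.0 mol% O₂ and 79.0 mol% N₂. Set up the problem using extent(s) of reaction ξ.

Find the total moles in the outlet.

3400 mol

Stoichiometric O₂ = 1.5 × 269 = 403.5 mol; O₂ fed = 403.5 × 1.571 = 633.9 mol.
N₂ fed = 633.9 × 79/21 = 2385 mol.
Fuel reacted = 0.844 × 269 → ξ = 227 mol.
Outlet (n = n₀ + ν ξ):
  CH₃OH: 269 − 1(227) = 41.96
  O₂: 633.9 − 1.5(227) = 293.3
  N₂: 2385 (inert)
  CO₂: 0 + 1(227) = 227
  H₂O: 0 + 2(227) = 454.1
Total out = 41.96 + 293.3 + 2385 + 227 + 454.1 = 3401 mol.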